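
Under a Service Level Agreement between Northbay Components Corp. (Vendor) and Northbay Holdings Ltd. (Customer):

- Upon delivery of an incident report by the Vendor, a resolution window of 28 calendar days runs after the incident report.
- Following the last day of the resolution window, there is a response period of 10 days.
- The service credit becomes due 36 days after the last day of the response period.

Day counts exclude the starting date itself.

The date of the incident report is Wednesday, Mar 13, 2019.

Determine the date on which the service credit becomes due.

The last day of the resolution window: Mar 13, 2019 + 28 days = Apr 10, 2019.
The last day of the response period: Apr 10, 2019 + 10 days = Apr 20, 2019.
Adding 36 calendar days to Apr 20, 2019 gives May 26, 2019, which is the date on which the service credit becomes due.

May 26, 2019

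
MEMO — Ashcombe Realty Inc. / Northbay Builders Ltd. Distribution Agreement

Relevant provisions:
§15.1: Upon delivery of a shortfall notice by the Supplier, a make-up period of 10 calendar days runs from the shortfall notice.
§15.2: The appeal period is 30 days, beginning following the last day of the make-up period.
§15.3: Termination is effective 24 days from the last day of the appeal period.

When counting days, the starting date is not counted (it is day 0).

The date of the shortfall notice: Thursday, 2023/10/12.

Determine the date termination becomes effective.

The last day of the make-up period: 2023/10/12 + 10 days = 2023/10/22.
The last day of the appeal period: 2023/10/22 + 30 days = 2023/11/21.
The date termination becomes effective: 24 calendar days after 2023/11/21 is 2023/12/15.

2023/12/15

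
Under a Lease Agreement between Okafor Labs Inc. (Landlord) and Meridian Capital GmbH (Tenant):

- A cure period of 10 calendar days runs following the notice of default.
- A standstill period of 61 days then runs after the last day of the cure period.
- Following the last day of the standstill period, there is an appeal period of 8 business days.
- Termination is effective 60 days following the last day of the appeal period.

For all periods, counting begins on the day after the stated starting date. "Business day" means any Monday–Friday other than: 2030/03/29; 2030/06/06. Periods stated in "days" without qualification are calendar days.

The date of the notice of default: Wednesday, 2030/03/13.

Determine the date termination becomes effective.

Adding 10 calendar days to 2030/03/13 gives 2030/03/23, which is the last day of the cure period.
Adding 61 calendar days to 2030/03/23 gives 2030/05/23, which is the last day of the standstill period.
The last day of the appeal period: 8 business days after Thursday, 2030/05/23, skipping weekends — May 24, May 27, May 28, May 29, May 30, May 31, Jun 3, Jun 4 — lands on Tuesday, 2030/06/04.
The date termination becomes effective: 60 calendar days after 2030/06/04 is 2030/08/03.

2030/08/03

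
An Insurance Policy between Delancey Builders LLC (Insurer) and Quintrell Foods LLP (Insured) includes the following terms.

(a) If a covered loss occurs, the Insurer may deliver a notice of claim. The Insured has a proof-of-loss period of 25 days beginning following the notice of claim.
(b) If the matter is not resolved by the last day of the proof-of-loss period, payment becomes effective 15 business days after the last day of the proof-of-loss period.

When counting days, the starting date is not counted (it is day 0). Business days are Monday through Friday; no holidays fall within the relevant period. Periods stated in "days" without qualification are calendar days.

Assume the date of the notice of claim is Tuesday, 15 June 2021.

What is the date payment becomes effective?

The last day of the proof-of-loss period: 25 calendar days after 15 June 2021 is 10 July 2021.
The date payment becomes effective: 15 business days after Saturday, 10 July 2021, skipping weekends — Jul 12, Jul 13, Jul 14, Jul 15, …, Jul 28, Jul 29, Jul 30 — lands on Friday, 30 July 2021.

30 July 2021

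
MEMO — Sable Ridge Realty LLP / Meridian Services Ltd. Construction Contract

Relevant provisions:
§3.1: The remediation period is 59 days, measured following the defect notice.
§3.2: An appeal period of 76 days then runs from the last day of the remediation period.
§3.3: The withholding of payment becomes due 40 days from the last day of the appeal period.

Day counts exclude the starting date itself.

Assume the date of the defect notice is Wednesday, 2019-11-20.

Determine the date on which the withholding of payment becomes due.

The last day of the remediation period: 2019-11-20 + 59 days = 2020-01-18.
Adding 76 calendar days to 2020-01-18 gives 2020-04-03, which is the last day of the appeal period.
The date on which the withholding of payment becomes due: 2020-04-03 + 40 days = 2020-05-13.

2020-05-13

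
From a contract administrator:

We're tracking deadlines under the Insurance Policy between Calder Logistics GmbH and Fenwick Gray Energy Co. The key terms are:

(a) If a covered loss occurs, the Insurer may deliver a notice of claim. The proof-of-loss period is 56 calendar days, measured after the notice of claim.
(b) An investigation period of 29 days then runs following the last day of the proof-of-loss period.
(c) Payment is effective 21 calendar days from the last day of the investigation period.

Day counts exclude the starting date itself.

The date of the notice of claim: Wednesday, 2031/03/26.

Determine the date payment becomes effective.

2031/07/10

The last day of the proof-of-loss period: 2031/03/26 + 56 days = 2031/05/21.
The last day of the investigation period: 2031/05/21 + 29 days = 2031/06/19.
Adding 21 calendar days to 2031/06/19 gives 2031/07/10, which is the date payment becomes effective.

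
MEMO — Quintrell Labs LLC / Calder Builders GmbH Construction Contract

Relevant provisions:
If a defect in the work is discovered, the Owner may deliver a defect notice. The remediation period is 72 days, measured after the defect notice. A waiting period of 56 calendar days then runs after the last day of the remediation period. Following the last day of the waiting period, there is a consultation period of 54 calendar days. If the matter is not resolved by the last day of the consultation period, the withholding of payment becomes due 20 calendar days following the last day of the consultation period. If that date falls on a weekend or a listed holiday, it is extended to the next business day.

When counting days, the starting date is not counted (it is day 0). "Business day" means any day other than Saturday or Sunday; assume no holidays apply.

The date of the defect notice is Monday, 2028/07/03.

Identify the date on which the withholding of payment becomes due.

2029/01/22

The last day of the remediation period: 72 calendar days after 2028/07/03 is 2028/09/13.
The last day of the waiting period: 56 calendar days after 2028/09/13 is 2028/11/08.
The last day of the consultation period: 54 calendar days after 2028/11/08 is 2029/01/01.
The date on which the withholding of payment becomes due: 20 calendar days after 2029/01/01 is 2029/01/21. That falls on a Sunday, so it rolls to the next business day, Monday, 2029/01/22.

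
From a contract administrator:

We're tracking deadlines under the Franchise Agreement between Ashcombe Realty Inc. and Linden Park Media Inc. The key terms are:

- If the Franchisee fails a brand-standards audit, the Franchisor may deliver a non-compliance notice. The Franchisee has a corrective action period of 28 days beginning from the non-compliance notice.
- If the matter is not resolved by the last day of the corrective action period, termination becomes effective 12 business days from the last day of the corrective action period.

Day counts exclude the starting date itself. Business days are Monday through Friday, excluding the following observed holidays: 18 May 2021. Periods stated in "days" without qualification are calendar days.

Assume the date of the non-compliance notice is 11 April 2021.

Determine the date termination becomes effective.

26 May 2021

Adding 28 calendar days to 11 April 2021 gives 9 May 2021, which is the last day of the corrective action period.
From Sunday, 9 May 2021, 12 business days (May 10, May 11, May 12, May 13, …, May 24, May 25, May 26, skipping weekends and the listed holiday on May 18) brings us to Wednesday, 26 May 2021, which is the date termination becomes effective.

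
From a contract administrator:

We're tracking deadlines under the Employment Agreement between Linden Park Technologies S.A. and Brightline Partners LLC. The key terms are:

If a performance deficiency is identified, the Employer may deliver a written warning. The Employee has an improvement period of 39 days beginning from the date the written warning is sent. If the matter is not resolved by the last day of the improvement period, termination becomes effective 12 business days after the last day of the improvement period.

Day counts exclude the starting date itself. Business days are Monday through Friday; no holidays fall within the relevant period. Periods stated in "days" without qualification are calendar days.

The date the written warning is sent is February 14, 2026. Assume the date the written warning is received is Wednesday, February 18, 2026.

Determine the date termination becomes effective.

Adding 39 calendar days to February 14, 2026 gives March 25, 2026, which is the last day of the improvement period.
The date termination becomes effective: counting 12 business days from Wednesday, March 25, 2026 (Mar 26, Mar 27, Mar 30, Mar 31, …, Apr 8, Apr 9, Apr 10, skipping weekends) reaches Friday, April 10, 2026.

April 10, 2026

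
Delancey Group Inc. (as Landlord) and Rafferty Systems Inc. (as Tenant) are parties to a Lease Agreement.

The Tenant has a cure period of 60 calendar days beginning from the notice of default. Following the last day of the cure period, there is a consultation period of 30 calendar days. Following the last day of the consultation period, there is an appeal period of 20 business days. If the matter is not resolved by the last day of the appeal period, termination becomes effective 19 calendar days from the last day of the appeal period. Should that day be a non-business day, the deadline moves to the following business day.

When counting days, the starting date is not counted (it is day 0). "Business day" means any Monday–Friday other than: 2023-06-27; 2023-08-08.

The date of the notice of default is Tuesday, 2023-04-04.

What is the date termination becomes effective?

The last day of the cure period: 60 calendar days after 2023-04-04 is 2023-06-03.
Adding 30 calendar days to 2023-06-03 gives 2023-07-03, which is the last day of the consultation period.
The last day of the appeal period: counting 20 business days from Monday, 2023-07-03 (Jul 4, Jul 5, Jul 6, Jul 7, …, Jul 27, Jul 28, Jul 31, skipping weekends) reaches Monday, 2023-07-31.
The date termination becomes effective: 19 calendar days after 2023-07-31 is 2023-08-19. That falls on a Saturday, so it rolls to the next business day, Monday, 2023-08-21.

2023-08-21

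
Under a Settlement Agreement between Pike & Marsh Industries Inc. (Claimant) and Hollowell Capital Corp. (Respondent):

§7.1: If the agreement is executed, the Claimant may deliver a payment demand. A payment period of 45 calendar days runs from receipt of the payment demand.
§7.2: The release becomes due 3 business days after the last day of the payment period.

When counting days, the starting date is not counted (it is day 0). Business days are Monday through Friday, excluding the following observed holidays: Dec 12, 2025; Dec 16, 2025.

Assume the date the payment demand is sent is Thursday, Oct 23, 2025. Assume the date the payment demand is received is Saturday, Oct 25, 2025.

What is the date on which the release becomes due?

Dec 15, 2025

Adding 45 calendar days to Oct 25, 2025 gives Dec 9, 2025, which is the last day of the payment period.
From Tuesday, Dec 9, 2025, 3 business days (Dec 10, Dec 11, Dec 15, skipping weekends and the listed holiday on Dec 12) brings us to Monday, Dec 15, 2025, which is the date on which the release becomes due.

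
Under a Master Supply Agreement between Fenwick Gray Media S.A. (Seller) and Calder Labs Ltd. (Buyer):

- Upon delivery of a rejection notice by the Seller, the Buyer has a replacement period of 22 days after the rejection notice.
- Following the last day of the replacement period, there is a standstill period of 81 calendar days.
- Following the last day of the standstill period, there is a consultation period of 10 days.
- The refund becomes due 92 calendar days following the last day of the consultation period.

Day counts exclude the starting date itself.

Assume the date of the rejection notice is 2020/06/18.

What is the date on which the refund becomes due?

The last day of the replacement period: 22 calendar days after 2020/06/18 is 2020/07/10.
The last day of the standstill period: 81 calendar days after 2020/07/10 is 2020/09/29.
The last day of the consultation period: 2020/09/29 + 10 days = 2020/10/09.
Adding 92 calendar days to 2020/10/09 gives 2021/01/09, which is the date on which the refund becomes due.

2021/01/09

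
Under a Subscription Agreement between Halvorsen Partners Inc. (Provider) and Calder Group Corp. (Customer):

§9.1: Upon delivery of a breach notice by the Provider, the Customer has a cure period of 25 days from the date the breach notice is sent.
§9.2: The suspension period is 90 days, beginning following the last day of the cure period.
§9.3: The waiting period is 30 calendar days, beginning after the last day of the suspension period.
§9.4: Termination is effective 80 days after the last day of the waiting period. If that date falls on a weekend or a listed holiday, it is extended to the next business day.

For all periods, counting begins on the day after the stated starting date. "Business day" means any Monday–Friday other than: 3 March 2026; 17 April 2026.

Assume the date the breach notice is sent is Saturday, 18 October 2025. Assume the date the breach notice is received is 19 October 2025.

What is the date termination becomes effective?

The last day of the cure period: 18 October 2025 + 25 days = 12 November 2025.
The last day of the suspension period: 90 calendar days after 12 November 2025 is 10 February 2026.
Adding 30 calendar days to 10 February 2026 gives 12 March 2026, which is the last day of the waiting period.
The date termination becomes effective: 80 calendar days after 12 March 2026 is 31 May 2026. That falls on a Sunday, so it rolls to the next business day, Monday, 1 June 2026.

1 June 2026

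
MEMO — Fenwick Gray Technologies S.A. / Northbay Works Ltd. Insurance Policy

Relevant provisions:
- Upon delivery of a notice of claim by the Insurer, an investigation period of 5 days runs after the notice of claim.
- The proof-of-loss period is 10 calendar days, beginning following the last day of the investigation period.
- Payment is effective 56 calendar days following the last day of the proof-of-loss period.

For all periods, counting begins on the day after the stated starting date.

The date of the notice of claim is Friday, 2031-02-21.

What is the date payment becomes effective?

The last day of the investigation period: 2031-02-21 + 5 days = 2031-02-26.
The last day of the proof-of-loss period: 10 calendar days after 2031-02-26 is 2031-03-08.
The date payment becomes effective: 2031-03-08 + 56 days = 2031-05-03.

2031-05-03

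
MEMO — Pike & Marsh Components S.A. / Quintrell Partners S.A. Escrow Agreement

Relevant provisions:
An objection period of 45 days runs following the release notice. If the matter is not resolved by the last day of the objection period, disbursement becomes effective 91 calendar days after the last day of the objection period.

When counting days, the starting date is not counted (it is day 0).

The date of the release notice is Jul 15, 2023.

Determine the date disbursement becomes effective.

Adding 45 calendar days to Jul 15, 2023 gives Aug 29, 2023, which is the last day of the objection period.
The date disbursement becomes effective: 91 calendar days after Aug 29, 2023 is Nov 28, 2023.

Nov 28, 2023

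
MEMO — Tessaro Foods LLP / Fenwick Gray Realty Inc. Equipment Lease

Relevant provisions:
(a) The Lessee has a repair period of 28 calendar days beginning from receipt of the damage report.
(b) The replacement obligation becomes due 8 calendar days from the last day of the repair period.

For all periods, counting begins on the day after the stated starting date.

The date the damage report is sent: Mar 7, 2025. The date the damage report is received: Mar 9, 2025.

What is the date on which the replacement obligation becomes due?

Apr 14, 2025

The last day of the repair period: Mar 9, 2025 + 28 days = Apr 6, 2025.
The date on which the replacement obligation becomes due: Apr 6, 2025 + 8 days = Apr 14, 2025.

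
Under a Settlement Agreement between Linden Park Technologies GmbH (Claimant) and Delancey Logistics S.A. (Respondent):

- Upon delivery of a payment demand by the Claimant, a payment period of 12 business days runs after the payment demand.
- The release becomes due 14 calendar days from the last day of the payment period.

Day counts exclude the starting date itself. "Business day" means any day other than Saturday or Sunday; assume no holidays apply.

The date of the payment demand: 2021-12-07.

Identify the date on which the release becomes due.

2022-01-06

The last day of the payment period: 12 business days after Tuesday, 2021-12-07, skipping weekends — Dec 8, Dec 9, Dec 10, Dec 13, …, Dec 21, Dec 22, Dec 23 — lands on Thursday, 2021-12-23.
The date on which the release becomes due: 2021-12-23 + 14 days = 2022-01-06.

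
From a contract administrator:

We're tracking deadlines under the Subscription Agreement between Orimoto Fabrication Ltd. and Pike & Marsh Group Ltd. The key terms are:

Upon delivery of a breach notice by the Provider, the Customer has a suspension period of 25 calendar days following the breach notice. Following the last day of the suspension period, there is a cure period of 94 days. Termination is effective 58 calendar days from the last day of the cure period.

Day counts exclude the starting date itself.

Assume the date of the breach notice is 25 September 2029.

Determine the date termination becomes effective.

21 March 2030

The last day of the suspension period: 25 calendar days after 25 September 2029 is 20 October 2029.
The last day of the cure period: 20 October 2029 + 94 days = 22 January 2030.
The date termination becomes effective: 22 January 2030 + 58 days = 21 March 2030.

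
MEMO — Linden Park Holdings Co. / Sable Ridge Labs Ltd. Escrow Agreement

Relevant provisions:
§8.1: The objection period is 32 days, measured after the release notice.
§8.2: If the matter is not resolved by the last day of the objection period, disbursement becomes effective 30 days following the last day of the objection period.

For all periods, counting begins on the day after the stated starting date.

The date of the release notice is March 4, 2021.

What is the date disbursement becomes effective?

The last day of the objection period: 32 calendar days after March 4, 2021 is April 5, 2021.
The date disbursement becomes effective: April 5, 2021 + 30 days = May 5, 2021.

May 5, 2021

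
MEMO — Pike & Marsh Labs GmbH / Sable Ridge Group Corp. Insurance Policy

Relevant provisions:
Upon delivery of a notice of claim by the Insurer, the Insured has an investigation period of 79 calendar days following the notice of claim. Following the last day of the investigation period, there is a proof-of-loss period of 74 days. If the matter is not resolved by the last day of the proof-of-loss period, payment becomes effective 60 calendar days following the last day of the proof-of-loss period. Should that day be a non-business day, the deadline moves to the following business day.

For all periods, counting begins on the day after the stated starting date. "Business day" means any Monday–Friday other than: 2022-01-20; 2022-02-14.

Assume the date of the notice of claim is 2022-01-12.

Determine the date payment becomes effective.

2022-08-15

The last day of the investigation period: 79 calendar days after 2022-01-12 is 2022-04-01.
The last day of the proof-of-loss period: 74 calendar days after 2022-04-01 is 2022-06-14.
The date payment becomes effective: 60 calendar days after 2022-06-14 is 2022-08-13. That falls on a Saturday, so it rolls to the next business day, Monday, 2022-08-15.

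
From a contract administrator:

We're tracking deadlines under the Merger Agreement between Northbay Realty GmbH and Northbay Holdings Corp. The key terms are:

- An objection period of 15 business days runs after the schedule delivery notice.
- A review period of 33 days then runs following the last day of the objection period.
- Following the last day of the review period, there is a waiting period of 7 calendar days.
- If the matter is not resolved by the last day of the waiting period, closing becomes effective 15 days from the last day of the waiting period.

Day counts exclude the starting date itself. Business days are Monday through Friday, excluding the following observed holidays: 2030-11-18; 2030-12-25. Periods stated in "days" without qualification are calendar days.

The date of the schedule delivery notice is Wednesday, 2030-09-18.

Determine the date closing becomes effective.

2030-12-03

The last day of the objection period: 15 business days after Wednesday, 2030-09-18, skipping weekends — Sep 19, Sep 20, Sep 23, Sep 24, …, Oct 7, Oct 8, Oct 9 — lands on Wednesday, 2030-10-09.
The last day of the review period: 2030-10-09 + 33 days = 2030-11-11.
The last day of the waiting period: 2030-11-11 + 7 days = 2030-11-18.
The date closing becomes effective: 15 calendar days after 2030-11-18 is 2030-12-03.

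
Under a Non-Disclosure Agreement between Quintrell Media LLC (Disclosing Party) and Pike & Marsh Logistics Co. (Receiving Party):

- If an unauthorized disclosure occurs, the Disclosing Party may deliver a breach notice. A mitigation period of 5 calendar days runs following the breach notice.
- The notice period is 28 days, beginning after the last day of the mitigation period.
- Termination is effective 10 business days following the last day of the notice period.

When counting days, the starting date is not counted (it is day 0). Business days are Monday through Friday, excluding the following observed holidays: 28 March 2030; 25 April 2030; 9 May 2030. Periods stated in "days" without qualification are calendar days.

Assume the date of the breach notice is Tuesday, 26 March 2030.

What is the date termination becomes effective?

13 May 2030

The last day of the mitigation period: 26 March 2030 + 5 days = 31 March 2030.
Adding 28 calendar days to 31 March 2030 gives 28 April 2030, which is the last day of the notice period.
The date termination becomes effective: 10 business days after Sunday, 28 April 2030, skipping weekends and the listed holiday on May 9 — Apr 29, Apr 30, May 1, May 2, May 3, May 6, May 7, May 8, May 10, May 13 — lands on Monday, 13 May 2030.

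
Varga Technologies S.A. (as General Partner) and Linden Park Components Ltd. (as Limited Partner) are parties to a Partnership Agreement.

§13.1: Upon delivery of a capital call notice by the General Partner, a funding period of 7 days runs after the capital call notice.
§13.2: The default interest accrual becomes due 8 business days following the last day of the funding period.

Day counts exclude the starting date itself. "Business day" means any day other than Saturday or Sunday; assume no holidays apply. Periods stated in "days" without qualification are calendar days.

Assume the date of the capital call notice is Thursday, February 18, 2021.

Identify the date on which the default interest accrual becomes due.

The last day of the funding period: 7 calendar days after February 18, 2021 is February 25, 2021.
The date on which the default interest accrual becomes due: 8 business days after Thursday, February 25, 2021, skipping weekends — Feb 26, Mar 1, Mar 2, Mar 3, Mar 4, Mar 5, Mar 8, Mar 9 — lands on Tuesday, March 9, 2021.

March 9, 2021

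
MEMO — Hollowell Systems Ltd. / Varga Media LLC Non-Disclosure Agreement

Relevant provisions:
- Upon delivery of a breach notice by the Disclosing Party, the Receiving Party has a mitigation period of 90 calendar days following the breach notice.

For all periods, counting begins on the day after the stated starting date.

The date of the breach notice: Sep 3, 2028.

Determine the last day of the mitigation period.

Dec 2, 2028

The last day of the mitigation period: 90 calendar days after Sep 3, 2028 is Dec 2, 2028.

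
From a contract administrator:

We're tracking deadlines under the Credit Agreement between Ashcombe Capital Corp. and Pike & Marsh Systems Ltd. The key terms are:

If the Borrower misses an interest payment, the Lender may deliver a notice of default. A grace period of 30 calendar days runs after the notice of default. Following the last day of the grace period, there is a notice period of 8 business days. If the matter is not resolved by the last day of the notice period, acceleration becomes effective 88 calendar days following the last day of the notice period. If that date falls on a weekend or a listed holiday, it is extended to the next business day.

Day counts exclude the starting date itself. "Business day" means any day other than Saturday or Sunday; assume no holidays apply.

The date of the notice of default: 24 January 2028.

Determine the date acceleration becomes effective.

The last day of the grace period: 24 January 2028 + 30 days = 23 February 2028.
The last day of the notice period: 8 business days after Wednesday, 23 February 2028, skipping weekends — Feb 24, Feb 25, Feb 28, Feb 29, Mar 1, Mar 2, Mar 3, Mar 6 — lands on Monday, 6 March 2028.
Adding 88 calendar days to 6 March 2028 gives 2 June 2028, which is the date acceleration becomes effective. 2 June 2028 is a Friday, so no roll-forward applies.

2 June 2028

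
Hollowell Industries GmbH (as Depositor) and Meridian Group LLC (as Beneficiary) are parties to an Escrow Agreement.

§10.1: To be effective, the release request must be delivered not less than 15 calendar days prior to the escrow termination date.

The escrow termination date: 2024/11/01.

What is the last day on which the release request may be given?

2024/10/17

2024/11/01 minus 15 days is 2024/10/17.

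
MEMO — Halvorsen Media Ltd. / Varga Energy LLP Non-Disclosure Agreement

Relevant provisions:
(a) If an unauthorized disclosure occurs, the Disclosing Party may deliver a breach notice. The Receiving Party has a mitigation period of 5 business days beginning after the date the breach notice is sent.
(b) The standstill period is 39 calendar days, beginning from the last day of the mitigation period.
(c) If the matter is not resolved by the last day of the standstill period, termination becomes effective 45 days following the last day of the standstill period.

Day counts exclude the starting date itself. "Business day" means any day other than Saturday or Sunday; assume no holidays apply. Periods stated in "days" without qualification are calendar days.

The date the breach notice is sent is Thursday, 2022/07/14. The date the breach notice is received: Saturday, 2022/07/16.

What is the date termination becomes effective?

The last day of the mitigation period: 5 business days after Thursday, 2022/07/14, skipping weekends — Jul 15, Jul 18, Jul 19, Jul 20, Jul 21 — lands on Thursday, 2022/07/21.
The last day of the standstill period: 39 calendar days after 2022/07/21 is 2022/08/29.
The date termination becomes effective: 45 calendar days after 2022/08/29 is 2022/10/13.

2022/10/13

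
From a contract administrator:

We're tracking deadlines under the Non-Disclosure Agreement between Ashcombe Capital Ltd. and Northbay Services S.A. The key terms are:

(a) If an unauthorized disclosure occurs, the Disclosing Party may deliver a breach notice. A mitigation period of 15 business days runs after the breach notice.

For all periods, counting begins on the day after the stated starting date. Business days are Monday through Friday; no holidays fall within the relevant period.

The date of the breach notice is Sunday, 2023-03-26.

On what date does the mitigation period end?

From Sunday, 2023-03-26, 15 business days (Mar 27, Mar 28, Mar 29, Mar 30, …, Apr 12, Apr 13, Apr 14, skipping weekends) brings us to Friday, 2023-04-14, which is the last day of the mitigation period.

2023-04-14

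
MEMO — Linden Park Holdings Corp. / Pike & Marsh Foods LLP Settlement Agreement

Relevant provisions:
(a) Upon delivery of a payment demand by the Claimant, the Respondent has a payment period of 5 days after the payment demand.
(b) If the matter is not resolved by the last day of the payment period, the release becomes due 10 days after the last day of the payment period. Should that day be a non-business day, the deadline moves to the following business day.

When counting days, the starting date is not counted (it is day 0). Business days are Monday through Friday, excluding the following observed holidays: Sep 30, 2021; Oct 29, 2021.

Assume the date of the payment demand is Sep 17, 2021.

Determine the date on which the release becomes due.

Oct 4, 2021

The last day of the payment period: 5 calendar days after Sep 17, 2021 is Sep 22, 2021.
The date on which the release becomes due: 10 calendar days after Sep 22, 2021 is Oct 2, 2021. That falls on a Saturday, so it rolls to the next business day, Monday, Oct 4, 2021.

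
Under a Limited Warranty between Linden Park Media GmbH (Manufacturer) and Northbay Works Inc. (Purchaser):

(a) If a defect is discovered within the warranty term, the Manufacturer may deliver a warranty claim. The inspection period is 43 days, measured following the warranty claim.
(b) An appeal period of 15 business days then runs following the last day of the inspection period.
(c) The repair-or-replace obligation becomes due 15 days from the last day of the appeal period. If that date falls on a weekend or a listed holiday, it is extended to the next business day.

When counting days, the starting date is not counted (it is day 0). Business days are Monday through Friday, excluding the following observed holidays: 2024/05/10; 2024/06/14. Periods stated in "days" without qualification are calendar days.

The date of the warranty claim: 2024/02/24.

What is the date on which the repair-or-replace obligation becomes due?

2024/05/13

Adding 43 calendar days to 2024/02/24 gives 2024/04/07, which is the last day of the inspection period.
The last day of the appeal period: 15 business days after Sunday, 2024/04/07, skipping weekends — Apr 8, Apr 9, Apr 10, Apr 11, …, Apr 24, Apr 25, Apr 26 — lands on Friday, 2024/04/26.
The date on which the repair-or-replace obligation becomes due: 15 calendar days after 2024/04/26 is 2024/05/11. That falls on a Saturday, so it rolls to the next business day, Monday, 2024/05/13.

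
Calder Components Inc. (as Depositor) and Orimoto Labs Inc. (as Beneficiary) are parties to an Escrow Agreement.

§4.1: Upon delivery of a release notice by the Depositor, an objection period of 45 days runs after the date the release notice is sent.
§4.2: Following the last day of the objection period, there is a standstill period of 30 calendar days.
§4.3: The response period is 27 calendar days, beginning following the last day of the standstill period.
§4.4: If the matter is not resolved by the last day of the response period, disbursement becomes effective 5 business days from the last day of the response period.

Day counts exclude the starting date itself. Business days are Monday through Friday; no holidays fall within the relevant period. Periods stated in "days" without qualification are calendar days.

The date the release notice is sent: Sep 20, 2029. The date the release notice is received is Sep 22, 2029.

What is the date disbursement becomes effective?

Jan 7, 2030

The last day of the objection period: Sep 20, 2029 + 45 days = Nov 4, 2029.
Adding 30 calendar days to Nov 4, 2029 gives Dec 4, 2029, which is the last day of the standstill period.
Adding 27 calendar days to Dec 4, 2029 gives Dec 31, 2029, which is the last day of the response period.
The date disbursement becomes effective: counting 5 business days from Monday, Dec 31, 2029 (Jan 1, Jan 2, Jan 3, Jan 4, Jan 7, skipping weekends) reaches Monday, Jan 7, 2030.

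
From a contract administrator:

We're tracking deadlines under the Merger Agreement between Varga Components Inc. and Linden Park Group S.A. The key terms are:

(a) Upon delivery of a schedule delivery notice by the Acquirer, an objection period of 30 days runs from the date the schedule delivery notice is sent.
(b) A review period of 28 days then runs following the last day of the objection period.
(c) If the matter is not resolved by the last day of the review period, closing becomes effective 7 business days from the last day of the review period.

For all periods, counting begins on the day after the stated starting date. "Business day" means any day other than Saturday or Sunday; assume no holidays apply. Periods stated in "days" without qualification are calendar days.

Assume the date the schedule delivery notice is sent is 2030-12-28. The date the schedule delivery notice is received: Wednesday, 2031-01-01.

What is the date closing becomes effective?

Adding 30 calendar days to 2030-12-28 gives 2031-01-27, which is the last day of the objection period.
The last day of the review period: 28 calendar days after 2031-01-27 is 2031-02-24.
The date closing becomes effective: 7 business days after Monday, 2031-02-24, skipping weekends — Feb 25, Feb 26, Feb 27, Feb 28, Mar 3, Mar 4, Mar 5 — lands on Wednesday, 2031-03-05.

2031-03-05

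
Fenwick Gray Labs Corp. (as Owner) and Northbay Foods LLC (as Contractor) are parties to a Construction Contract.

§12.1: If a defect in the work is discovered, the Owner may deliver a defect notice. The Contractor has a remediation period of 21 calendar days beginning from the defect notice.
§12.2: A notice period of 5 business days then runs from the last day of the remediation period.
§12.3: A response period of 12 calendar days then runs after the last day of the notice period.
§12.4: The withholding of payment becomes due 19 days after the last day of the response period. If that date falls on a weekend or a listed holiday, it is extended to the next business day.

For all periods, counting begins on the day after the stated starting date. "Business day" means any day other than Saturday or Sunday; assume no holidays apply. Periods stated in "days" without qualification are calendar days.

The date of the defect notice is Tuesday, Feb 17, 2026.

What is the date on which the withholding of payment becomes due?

The last day of the remediation period: 21 calendar days after Feb 17, 2026 is Mar 10, 2026.
The last day of the notice period: 5 business days after Tuesday, Mar 10, 2026, skipping weekends — Mar 11, Mar 12, Mar 13, Mar 16, Mar 17 — lands on Tuesday, Mar 17, 2026.
The last day of the response period: Mar 17, 2026 + 12 days = Mar 29, 2026.
Adding 19 calendar days to Mar 29, 2026 gives Apr 17, 2026, which is the date on which the withholding of payment becomes due. Apr 17, 2026 is a Friday, so no roll-forward applies.

Apr 17, 2026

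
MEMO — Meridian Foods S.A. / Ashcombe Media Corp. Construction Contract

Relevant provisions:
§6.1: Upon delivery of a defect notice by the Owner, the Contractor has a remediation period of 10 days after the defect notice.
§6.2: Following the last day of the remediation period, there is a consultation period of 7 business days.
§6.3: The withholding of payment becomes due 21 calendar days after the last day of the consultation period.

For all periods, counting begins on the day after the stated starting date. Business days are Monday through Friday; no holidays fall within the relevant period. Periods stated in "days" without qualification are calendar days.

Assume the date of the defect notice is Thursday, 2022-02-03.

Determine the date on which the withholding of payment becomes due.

2022-03-15

The last day of the remediation period: 10 calendar days after 2022-02-03 is 2022-02-13.
From Sunday, 2022-02-13, 7 business days (Feb 14, Feb 15, Feb 16, Feb 17, Feb 18, Feb 21, Feb 22, skipping weekends) brings us to Tuesday, 2022-02-22, which is the last day of the consultation period.
Adding 21 calendar days to 2022-02-22 gives 2022-03-15, which is the date on which the withholding of payment becomes due.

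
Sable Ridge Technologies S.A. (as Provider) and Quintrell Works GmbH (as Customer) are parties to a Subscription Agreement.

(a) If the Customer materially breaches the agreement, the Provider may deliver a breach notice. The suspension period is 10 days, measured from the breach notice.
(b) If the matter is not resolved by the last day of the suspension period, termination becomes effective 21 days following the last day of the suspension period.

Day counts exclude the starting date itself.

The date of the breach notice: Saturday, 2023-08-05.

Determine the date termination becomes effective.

2023-09-05

Adding 10 calendar days to 2023-08-05 gives 2023-08-15, which is the last day of the suspension period.
The date termination becomes effective: 2023-08-15 + 21 days = 2023-09-05.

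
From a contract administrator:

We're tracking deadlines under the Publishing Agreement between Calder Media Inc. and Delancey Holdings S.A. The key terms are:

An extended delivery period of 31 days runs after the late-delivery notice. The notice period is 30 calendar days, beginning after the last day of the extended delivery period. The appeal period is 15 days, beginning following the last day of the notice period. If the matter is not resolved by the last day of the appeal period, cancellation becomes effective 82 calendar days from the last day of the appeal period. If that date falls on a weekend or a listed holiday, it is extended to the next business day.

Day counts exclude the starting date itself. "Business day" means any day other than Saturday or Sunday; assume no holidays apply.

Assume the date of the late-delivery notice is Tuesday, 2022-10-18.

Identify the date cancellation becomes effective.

The last day of the extended delivery period: 31 calendar days after 2022-10-18 is 2022-11-18.
Adding 30 calendar days to 2022-11-18 gives 2022-12-18, which is the last day of the notice period.
The last day of the appeal period: 2022-12-18 + 15 days = 2023-01-02.
The date cancellation becomes effective: 82 calendar days after 2023-01-02 is 2023-03-25. That falls on a Saturday, so it rolls to the next business day, Monday, 2023-03-27.

2023-03-27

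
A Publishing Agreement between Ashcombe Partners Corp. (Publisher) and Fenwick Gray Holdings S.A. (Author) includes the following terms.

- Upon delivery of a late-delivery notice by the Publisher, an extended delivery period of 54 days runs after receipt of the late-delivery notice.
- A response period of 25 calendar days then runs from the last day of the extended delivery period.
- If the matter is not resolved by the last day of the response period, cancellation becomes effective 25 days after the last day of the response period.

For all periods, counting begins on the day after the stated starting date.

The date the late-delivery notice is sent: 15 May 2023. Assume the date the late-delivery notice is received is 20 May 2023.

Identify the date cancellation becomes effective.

The last day of the extended delivery period: 54 calendar days after 20 May 2023 is 13 July 2023.
The last day of the response period: 25 calendar days after 13 July 2023 is 7 August 2023.
The date cancellation becomes effective: 25 calendar days after 7 August 2023 is 1 September 2023.

1 September 2023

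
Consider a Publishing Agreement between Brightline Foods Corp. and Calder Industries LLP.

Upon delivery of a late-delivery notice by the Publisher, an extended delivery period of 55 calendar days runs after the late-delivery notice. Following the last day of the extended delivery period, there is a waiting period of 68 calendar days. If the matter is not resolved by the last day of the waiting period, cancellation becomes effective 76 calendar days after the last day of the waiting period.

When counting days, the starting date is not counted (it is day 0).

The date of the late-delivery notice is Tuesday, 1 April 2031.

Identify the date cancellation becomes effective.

The last day of the extended delivery period: 55 calendar days after 1 April 2031 is 26 May 2031.
The last day of the waiting period: 26 May 2031 + 68 days = 2 August 2031.
Adding 76 calendar days to 2 August 2031 gives 17 October 2031, which is the date cancellation becomes effective.

17 October 2031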